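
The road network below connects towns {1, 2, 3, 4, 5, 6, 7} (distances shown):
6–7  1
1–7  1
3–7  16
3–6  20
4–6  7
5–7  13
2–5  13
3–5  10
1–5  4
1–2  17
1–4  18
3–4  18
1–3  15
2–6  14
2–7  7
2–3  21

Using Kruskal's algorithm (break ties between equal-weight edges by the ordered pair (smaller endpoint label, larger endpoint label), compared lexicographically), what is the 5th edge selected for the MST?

4-6

Kruskal: consider edges lightest-first.
1–7 (1): add — endpoints in different components.
6–7 (1): add — endpoints in different components.
1–5 (4): add — endpoints in different components.
2–7 (7): add — endpoints in different components.
4–6 (7): add — endpoints in different components.
3–5 (10): add — endpoints in different components.
The 5th edge added is 4–6.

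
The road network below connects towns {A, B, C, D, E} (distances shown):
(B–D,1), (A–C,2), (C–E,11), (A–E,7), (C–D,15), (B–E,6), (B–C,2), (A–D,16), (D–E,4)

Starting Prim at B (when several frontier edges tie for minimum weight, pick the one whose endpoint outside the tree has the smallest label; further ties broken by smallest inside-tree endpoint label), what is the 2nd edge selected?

Grow the tree from B using Prim:
Step 1: cheapest edge leaving the tree is B–D (1); add D.
Step 2: cheapest edge leaving the tree is B–C (2); add C.
Step 3: cheapest edge leaving the tree is A–C (2); add A.
Step 4: cheapest edge leaving the tree is D–E (4); add E.
The 2nd edge added is B–C.

B-C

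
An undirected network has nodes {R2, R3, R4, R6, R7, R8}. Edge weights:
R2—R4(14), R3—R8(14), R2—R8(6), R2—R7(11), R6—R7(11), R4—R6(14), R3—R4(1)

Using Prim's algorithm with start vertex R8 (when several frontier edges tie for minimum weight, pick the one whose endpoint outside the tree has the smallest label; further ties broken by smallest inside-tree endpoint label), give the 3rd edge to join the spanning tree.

R6-R7

Grow the tree from R8 using Prim:
Step 1: frontier [R2—R8 6, R3—R8 14] → take R2—R8 (6); add R2.
Step 2: frontier [R2—R7 11, R2—R4 14, R3—R8 14] → take R2—R7 (11); add R7.
Step 3: frontier [R2—R4 14, R6—R7 11, R3—R8 14] → take R6—R7 (11); add R6.
Step 4: frontier [R2—R4 14, R4—R6 14, R3—R8 14] → take R3—R8 (14); add R3.
Step 5: frontier [R2—R4 14, R3—R4 1, R4—R6 14] → take R3—R4 (1); add R4.
The 3rd edge added is R6—R7.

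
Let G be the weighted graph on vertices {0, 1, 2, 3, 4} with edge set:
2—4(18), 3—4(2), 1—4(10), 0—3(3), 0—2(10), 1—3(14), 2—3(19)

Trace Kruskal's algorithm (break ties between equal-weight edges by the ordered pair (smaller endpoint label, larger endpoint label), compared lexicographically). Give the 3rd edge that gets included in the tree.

0-2

Sort edges by weight, then run Kruskal:
3—4 (2): add — endpoints in different components.
0—3 (3): add — endpoints in different components.
0—2 (10): add — endpoints in different components.
1—4 (10): add — endpoints in different components.
The 3rd edge added is 0—2.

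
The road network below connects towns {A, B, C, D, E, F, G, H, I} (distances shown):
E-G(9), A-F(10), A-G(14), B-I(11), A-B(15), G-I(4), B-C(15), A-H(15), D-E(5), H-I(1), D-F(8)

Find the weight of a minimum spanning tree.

Kruskal's algorithm — process edges by increasing weight (ties by edge label):
H-I (1): add — endpoints in different components.
G-I (4): add — endpoints in different components.
D-E (5): add — endpoints in different components.
D-F (8): add — endpoints in different components.
E-G (9): add — endpoints in different components.
A-F (10): add — endpoints in different components.
B-I (11): add — endpoints in different components.
A-G (14): skip — A and G already connected.
A-B (15): skip — A and B already connected.
A-H (15): skip — A and H already connected.
B-C (15): add — endpoints in different components.
MST edges: H-I, G-I, D-E, D-F, E-G, A-F, B-I, B-C; total weight 1+4+5+8+9+10+11+15 = 63.

63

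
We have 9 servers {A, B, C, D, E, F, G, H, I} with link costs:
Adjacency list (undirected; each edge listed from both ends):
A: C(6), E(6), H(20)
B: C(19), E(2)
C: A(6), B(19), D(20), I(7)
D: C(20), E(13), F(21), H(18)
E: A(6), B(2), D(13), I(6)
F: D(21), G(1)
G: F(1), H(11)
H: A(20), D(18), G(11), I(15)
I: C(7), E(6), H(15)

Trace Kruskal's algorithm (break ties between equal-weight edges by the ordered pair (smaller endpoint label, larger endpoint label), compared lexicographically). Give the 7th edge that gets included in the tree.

D-E

Sort edges by weight, then run Kruskal:
F—G (1): add — endpoints in different components.
B—E (2): add — endpoints in different components.
A—C (6): add — endpoints in different components.
A—E (6): add — endpoints in different components.
E—I (6): add — endpoints in different components.
C—I (7): skip — C and I already connected.
G—H (11): add — endpoints in different components.
D—E (13): add — endpoints in different components.
H—I (15): add — endpoints in different components.
The 7th edge added is D—E.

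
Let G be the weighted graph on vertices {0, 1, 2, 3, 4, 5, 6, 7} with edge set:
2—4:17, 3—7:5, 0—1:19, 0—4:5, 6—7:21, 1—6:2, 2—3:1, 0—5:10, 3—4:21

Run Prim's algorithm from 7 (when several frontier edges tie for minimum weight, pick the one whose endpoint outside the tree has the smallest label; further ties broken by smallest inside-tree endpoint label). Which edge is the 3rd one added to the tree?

Prim, starting at 7.
Step 1: cheapest edge leaving the tree is 3—7 (5); add 3.
Step 2: cheapest edge leaving the tree is 2—3 (1); add 2.
Step 3: cheapest edge leaving the tree is 2—4 (17); add 4.
Step 4: cheapest edge leaving the tree is 0—4 (5); add 0.
Step 5: cheapest edge leaving the tree is 0—5 (10); add 5.
Step 6: cheapest edge leaving the tree is 0—1 (19); add 1.
Step 7: cheapest edge leaving the tree is 1—6 (2); add 6.
The 3rd edge added is 2—4.

2-4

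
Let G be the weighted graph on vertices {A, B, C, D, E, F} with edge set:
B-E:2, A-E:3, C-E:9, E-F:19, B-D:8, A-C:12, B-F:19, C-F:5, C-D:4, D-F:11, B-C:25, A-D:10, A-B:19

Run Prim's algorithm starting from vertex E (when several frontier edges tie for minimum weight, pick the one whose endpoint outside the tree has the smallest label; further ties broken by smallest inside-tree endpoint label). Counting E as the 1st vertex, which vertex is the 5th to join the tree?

C

Prim's algorithm from E:
Step 1: cheapest edge leaving the tree is B-E (2); add B.
Step 2: cheapest edge leaving the tree is A-E (3); add A.
Step 3: cheapest edge leaving the tree is B-D (8); add D.
Step 4: cheapest edge leaving the tree is C-D (4); add C.
Step 5: cheapest edge leaving the tree is C-F (5); add F.
Vertex order: E, B, A, D, C, F. The 5th vertex is C.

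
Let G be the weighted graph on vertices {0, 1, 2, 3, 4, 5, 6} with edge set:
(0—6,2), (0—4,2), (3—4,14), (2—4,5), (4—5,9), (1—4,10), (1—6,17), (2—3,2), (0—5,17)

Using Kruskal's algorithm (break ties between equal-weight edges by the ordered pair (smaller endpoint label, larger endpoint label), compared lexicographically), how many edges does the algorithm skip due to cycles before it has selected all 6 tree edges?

Sort edges by weight, then run Kruskal:
0—4 (2): add. Components now {0,4} {1} {2} {3} {5} {6}
0—6 (2): add. Components now {0,4,6} {1} {2} {3} {5}
2—3 (2): add. Components now {0,4,6} {1} {2,3} {5}
2—4 (5): add. Components now {0,2,3,4,6} {1} {5}
4—5 (9): add. Components now {0,2,3,4,5,6} {1}
1—4 (10): add. Components now {0,1,2,3,4,5,6}
Edges rejected before the tree was complete: 0.

0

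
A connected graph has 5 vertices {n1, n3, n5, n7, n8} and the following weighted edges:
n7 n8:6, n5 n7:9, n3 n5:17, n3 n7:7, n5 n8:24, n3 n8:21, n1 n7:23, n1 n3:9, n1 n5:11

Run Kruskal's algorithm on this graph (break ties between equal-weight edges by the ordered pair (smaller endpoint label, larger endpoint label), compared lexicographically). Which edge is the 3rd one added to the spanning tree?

n1-n3

Sort edges by weight, then run Kruskal:
n7 n8 (6): add — endpoints in different components.
n3 n7 (7): add — endpoints in different components.
n1 n3 (9): add — endpoints in different components.
n5 n7 (9): add — endpoints in different components.
The 3rd edge added is n1 n3.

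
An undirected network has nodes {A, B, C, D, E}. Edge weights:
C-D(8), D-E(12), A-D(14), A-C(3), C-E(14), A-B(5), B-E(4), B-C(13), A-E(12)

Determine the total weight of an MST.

20

Grow the tree from A using Prim:
Step 1: cheapest edge leaving the tree is A-C (3); add C.
Step 2: cheapest edge leaving the tree is A-B (5); add B.
Step 3: cheapest edge leaving the tree is B-E (4); add E.
Step 4: cheapest edge leaving the tree is C-D (8); add D.
MST edges: A-C, A-B, B-E, C-D; total weight 3+5+4+8 = 20.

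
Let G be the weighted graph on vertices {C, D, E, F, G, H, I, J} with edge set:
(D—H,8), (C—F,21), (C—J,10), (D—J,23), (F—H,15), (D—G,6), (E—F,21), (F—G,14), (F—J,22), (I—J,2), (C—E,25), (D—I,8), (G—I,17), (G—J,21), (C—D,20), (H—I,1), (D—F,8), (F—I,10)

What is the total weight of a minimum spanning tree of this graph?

56

Kruskal's algorithm — process edges by increasing weight (ties by edge label):
H—I (1): add — endpoints in different components.
I—J (2): add — endpoints in different components.
D—G (6): add — endpoints in different components.
D—F (8): add — endpoints in different components.
D—H (8): add — endpoints in different components.
D—I (8): skip — D and I already connected.
C—J (10): add — endpoints in different components.
F—I (10): skip — F and I already connected.
F—G (14): skip — F and G already connected.
F—H (15): skip — F and H already connected.
G—I (17): skip — G and I already connected.
C—D (20): skip — C and D already connected.
C—F (21): skip — C and F already connected.
E—F (21): add — endpoints in different components.
MST edges: H—I, I—J, D—G, D—F, D—H, C—J, E—F; total weight 1+2+6+8+8+10+21 = 56.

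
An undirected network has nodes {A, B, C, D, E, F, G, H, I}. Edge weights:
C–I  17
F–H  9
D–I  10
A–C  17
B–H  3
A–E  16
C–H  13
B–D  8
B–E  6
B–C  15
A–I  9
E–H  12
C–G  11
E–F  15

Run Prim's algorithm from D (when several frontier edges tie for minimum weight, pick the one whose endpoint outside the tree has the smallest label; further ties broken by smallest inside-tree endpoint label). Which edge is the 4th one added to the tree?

F-H

Grow the tree from D using Prim:
Step 1: frontier [B–D 8, D–I 10] → take B–D (8); add B.
Step 2: frontier [B–H 3, B–E 6, B–C 15, D–I 10] → take B–H (3); add H.
Step 3: frontier [B–E 6, B–C 15, D–I 10, F–H 9, E–H 12, C–H 13] → take B–E (6); add E.
Step 4: frontier [B–C 15, D–I 10, E–F 15, A–E 16, F–H 9, C–H 13] → take F–H (9); add F.
Step 5: frontier [B–C 15, D–I 10, A–E 16, C–H 13] → take D–I (10); add I.
Step 6: frontier [B–C 15, A–E 16, C–H 13, A–I 9, C–I 17] → take A–I (9); add A.
Step 7: frontier [A–C 17, B–C 15, C–H 13, C–I 17] → take C–H (13); add C.
Step 8: frontier [C–G 11] → take C–G (11); add G.
The 4th edge added is F–H.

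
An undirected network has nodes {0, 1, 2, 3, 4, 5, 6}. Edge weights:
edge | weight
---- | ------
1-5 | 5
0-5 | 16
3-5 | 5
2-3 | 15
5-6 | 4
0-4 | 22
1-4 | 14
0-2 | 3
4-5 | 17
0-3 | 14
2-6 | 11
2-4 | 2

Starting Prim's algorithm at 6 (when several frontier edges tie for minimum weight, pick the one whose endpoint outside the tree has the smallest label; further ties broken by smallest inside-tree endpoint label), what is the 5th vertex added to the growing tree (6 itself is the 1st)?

Prim's algorithm from 6:
Step 1: frontier [5-6 4, 2-6 11] → take 5-6 (4); add 5.
Step 2: frontier [1-5 5, 3-5 5, 0-5 16, 4-5 17, 2-6 11] → take 1-5 (5); add 1.
Step 3: frontier [1-4 14, 3-5 5, 0-5 16, 4-5 17, 2-6 11] → take 3-5 (5); add 3.
Step 4: frontier [1-4 14, 0-3 14, 2-3 15, 0-5 16, 4-5 17, 2-6 11] → take 2-6 (11); add 2.
Step 5: frontier [1-4 14, 2-4 2, 0-2 3, 0-3 14, 0-5 16, 4-5 17] → take 2-4 (2); add 4.
Step 6: frontier [0-2 3, 0-3 14, 0-4 22, 0-5 16] → take 0-2 (3); add 0.
Vertex order: 6, 5, 1, 3, 2, 4, 0. The 5th vertex is 2.

2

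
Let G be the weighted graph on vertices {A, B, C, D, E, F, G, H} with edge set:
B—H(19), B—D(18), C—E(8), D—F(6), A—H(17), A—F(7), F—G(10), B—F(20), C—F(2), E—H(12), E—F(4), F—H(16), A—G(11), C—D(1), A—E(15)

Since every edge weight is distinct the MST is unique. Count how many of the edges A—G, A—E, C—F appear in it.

1

Sort edges by weight, then run Kruskal:
C—D (1): add — endpoints in different components.
C—F (2): add — endpoints in different components.
E—F (4): add — endpoints in different components.
D—F (6): skip — D and F already connected.
A—F (7): add — endpoints in different components.
C—E (8): skip — C and E already connected.
F—G (10): add — endpoints in different components.
A—G (11): skip — A and G already connected.
E—H (12): add — endpoints in different components.
A—E (15): skip — A and E already connected.
F—H (16): skip — F and H already connected.
A—H (17): skip — A and H already connected.
B—D (18): add — endpoints in different components.
MST edge set: {C—D, C—F, E—F, A—F, F—G, E—H, B—D}.
Of the listed edges, {C—F} are in the MST → 1.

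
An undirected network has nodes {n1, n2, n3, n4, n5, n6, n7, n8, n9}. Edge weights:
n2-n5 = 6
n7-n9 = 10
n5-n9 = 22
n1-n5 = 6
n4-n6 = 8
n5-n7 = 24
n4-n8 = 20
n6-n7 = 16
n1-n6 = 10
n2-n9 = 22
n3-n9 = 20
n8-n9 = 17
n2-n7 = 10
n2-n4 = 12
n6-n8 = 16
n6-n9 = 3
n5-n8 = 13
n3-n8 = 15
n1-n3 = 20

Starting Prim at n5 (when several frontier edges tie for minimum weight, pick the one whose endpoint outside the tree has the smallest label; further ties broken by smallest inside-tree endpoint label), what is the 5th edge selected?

n4-n6

Prim, starting at n5.
Step 1: cheapest edge leaving the tree is n1-n5 (6); add n1.
Step 2: cheapest edge leaving the tree is n2-n5 (6); add n2.
Step 3: cheapest edge leaving the tree is n1-n6 (10); add n6.
Step 4: cheapest edge leaving the tree is n6-n9 (3); add n9.
Step 5: cheapest edge leaving the tree is n4-n6 (8); add n4.
Step 6: cheapest edge leaving the tree is n2-n7 (10); add n7.
Step 7: cheapest edge leaving the tree is n5-n8 (13); add n8.
Step 8: cheapest edge leaving the tree is n3-n8 (15); add n3.
The 5th edge added is n4-n6.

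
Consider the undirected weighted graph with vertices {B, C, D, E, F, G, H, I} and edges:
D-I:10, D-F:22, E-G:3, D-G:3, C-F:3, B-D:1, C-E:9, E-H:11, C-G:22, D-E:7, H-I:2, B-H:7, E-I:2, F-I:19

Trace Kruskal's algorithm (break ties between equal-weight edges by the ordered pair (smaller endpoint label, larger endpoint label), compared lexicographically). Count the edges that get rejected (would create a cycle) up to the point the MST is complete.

Sort edges by weight, then run Kruskal:
B-D (1): add — endpoints in different components.
E-I (2): add — endpoints in different components.
H-I (2): add — endpoints in different components.
C-F (3): add — endpoints in different components.
D-G (3): add — endpoints in different components.
E-G (3): add — endpoints in different components.
B-H (7): skip — B and H already connected.
D-E (7): skip — D and E already connected.
C-E (9): add — endpoints in different components.
Edges rejected before the tree was complete: 2.

2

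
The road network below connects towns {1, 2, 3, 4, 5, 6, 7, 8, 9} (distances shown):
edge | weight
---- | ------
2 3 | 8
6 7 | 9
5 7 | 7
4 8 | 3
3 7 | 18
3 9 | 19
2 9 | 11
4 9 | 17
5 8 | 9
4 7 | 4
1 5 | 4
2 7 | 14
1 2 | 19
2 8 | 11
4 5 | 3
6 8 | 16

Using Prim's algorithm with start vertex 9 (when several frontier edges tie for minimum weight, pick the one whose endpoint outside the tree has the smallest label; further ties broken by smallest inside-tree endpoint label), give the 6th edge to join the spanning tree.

Prim, starting at 9.
Step 1: cheapest edge leaving the tree is 2 9 (11); add 2.
Step 2: cheapest edge leaving the tree is 2 3 (8); add 3.
Step 3: cheapest edge leaving the tree is 2 8 (11); add 8.
Step 4: cheapest edge leaving the tree is 4 8 (3); add 4.
Step 5: cheapest edge leaving the tree is 4 5 (3); add 5.
Step 6: cheapest edge leaving the tree is 1 5 (4); add 1.
Step 7: cheapest edge leaving the tree is 4 7 (4); add 7.
Step 8: cheapest edge leaving the tree is 6 7 (9); add 6.
The 6th edge added is 1 5.

1-5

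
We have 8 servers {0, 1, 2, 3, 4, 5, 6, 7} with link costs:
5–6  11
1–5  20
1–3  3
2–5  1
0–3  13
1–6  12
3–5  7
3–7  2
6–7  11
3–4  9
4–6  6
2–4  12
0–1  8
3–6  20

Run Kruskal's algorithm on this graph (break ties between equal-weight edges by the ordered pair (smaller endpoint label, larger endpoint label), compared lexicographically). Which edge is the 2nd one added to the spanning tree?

Sort edges by weight, then run Kruskal:
2–5 (1): add — endpoints in different components.
3–7 (2): add — endpoints in different components.
1–3 (3): add — endpoints in different components.
4–6 (6): add — endpoints in different components.
3–5 (7): add — endpoints in different components.
0–1 (8): add — endpoints in different components.
3–4 (9): add — endpoints in different components.
The 2nd edge added is 3–7.

3-7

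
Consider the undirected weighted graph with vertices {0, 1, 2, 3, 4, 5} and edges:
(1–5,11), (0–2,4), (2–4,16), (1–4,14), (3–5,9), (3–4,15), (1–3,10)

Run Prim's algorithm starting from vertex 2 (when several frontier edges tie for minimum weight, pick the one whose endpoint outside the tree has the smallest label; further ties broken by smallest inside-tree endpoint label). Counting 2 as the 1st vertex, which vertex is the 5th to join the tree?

3

Prim, starting at 2.
Step 1: frontier [0–2 4, 2–4 16] → take 0–2 (4); add 0.
Step 2: frontier [2–4 16] → take 2–4 (16); add 4.
Step 3: frontier [1–4 14, 3–4 15] → take 1–4 (14); add 1.
Step 4: frontier [1–3 10, 1–5 11, 3–4 15] → take 1–3 (10); add 3.
Step 5: frontier [1–5 11, 3–5 9] → take 3–5 (9); add 5.
Vertex order: 2, 0, 4, 1, 3, 5. The 5th vertex is 3.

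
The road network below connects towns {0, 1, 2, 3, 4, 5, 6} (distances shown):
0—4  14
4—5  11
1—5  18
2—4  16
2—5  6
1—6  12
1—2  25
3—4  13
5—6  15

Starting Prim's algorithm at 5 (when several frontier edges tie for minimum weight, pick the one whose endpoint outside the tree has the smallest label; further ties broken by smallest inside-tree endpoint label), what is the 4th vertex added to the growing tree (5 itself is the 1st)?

3

Grow the tree from 5 using Prim:
Step 1: cheapest edge leaving the tree is 2—5 (6); add 2.
Step 2: cheapest edge leaving the tree is 4—5 (11); add 4.
Step 3: cheapest edge leaving the tree is 3—4 (13); add 3.
Step 4: cheapest edge leaving the tree is 0—4 (14); add 0.
Step 5: cheapest edge leaving the tree is 5—6 (15); add 6.
Step 6: cheapest edge leaving the tree is 1—6 (12); add 1.
Vertex order: 5, 2, 4, 3, 0, 6, 1. The 4th vertex is 3.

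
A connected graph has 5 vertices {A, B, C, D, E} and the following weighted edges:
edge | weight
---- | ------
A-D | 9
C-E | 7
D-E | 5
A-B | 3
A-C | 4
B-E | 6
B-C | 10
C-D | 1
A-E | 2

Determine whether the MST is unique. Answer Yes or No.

Yes

Kruskal: consider edges lightest-first.
C-D (1): add — endpoints in different components.
A-E (2): add — endpoints in different components.
A-B (3): add — endpoints in different components.
A-C (4): add — endpoints in different components.
Every non-tree edge has weight strictly greater than the heaviest edge on the tree path between its endpoints, so the MST is unique.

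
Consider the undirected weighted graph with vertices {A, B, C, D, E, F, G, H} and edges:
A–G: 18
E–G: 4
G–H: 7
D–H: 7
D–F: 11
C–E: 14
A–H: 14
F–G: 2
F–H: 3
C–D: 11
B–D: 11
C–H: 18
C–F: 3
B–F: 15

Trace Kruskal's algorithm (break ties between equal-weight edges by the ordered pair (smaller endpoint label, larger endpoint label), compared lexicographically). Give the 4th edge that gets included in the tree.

Kruskal: consider edges lightest-first.
F–G (2): add — endpoints in different components.
C–F (3): add — endpoints in different components.
F–H (3): add — endpoints in different components.
E–G (4): add — endpoints in different components.
D–H (7): add — endpoints in different components.
G–H (7): skip — G and H already connected.
B–D (11): add — endpoints in different components.
C–D (11): skip — C and D already connected.
D–F (11): skip — D and F already connected.
A–H (14): add — endpoints in different components.
The 4th edge added is E–G.

E-G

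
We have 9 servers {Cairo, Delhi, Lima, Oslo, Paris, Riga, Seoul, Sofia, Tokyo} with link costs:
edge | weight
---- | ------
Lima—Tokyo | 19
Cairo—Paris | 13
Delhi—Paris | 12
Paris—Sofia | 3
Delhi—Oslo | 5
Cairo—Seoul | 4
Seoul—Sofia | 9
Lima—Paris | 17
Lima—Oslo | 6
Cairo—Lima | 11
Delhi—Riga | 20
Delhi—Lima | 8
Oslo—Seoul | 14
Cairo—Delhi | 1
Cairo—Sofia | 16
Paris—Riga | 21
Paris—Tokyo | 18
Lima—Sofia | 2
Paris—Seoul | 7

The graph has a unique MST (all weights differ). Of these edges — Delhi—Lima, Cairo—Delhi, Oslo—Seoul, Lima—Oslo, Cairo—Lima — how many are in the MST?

Sort edges by weight, then run Kruskal:
Cairo—Delhi (1): add — endpoints in different components.
Lima—Sofia (2): add — endpoints in different components.
Paris—Sofia (3): add — endpoints in different components.
Cairo—Seoul (4): add — endpoints in different components.
Delhi—Oslo (5): add — endpoints in different components.
Lima—Oslo (6): add — endpoints in different components.
Paris—Seoul (7): skip — Seoul and Paris already connected.
Delhi—Lima (8): skip — Delhi and Lima already connected.
Seoul—Sofia (9): skip — Sofia and Seoul already connected.
Cairo—Lima (11): skip — Lima and Cairo already connected.
Delhi—Paris (12): skip — Delhi and Paris already connected.
Cairo—Paris (13): skip — Cairo and Paris already connected.
Oslo—Seoul (14): skip — Seoul and Oslo already connected.
Cairo—Sofia (16): skip — Sofia and Cairo already connected.
Lima—Paris (17): skip — Lima and Paris already connected.
Paris—Tokyo (18): add — endpoints in different components.
Lima—Tokyo (19): skip — Lima and Tokyo already connected.
Delhi—Riga (20): add — endpoints in different components.
MST edge set: {Cairo—Delhi, Lima—Sofia, Paris—Sofia, Cairo—Seoul, Delhi—Oslo, Lima—Oslo, Paris—Tokyo, Delhi—Riga}.
Of the listed edges, {Cairo—Delhi, Lima—Oslo} are in the MST → 2.

2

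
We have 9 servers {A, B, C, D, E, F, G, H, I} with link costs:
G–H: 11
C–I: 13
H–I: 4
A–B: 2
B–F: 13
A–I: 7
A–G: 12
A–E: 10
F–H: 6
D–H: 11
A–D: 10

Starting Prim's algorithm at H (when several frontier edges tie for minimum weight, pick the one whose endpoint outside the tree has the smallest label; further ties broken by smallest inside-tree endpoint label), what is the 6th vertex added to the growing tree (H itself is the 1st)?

D

Prim's algorithm from H:
Step 1: frontier [H–I 4, F–H 6, D–H 11, G–H 11] → take H–I (4); add I.
Step 2: frontier [F–H 6, D–H 11, G–H 11, A–I 7, C–I 13] → take F–H (6); add F.
Step 3: frontier [B–F 13, D–H 11, G–H 11, A–I 7, C–I 13] → take A–I (7); add A.
Step 4: frontier [A–B 2, A–D 10, A–E 10, A–G 12, B–F 13, D–H 11, G–H 11, C–I 13] → take A–B (2); add B.
Step 5: frontier [A–D 10, A–E 10, A–G 12, D–H 11, G–H 11, C–I 13] → take A–D (10); add D.
Step 6: frontier [A–E 10, A–G 12, G–H 11, C–I 13] → take A–E (10); add E.
Step 7: frontier [A–G 12, G–H 11, C–I 13] → take G–H (11); add G.
Step 8: frontier [C–I 13] → take C–I (13); add C.
Vertex order: H, I, F, A, B, D, E, G, C. The 6th vertex is D.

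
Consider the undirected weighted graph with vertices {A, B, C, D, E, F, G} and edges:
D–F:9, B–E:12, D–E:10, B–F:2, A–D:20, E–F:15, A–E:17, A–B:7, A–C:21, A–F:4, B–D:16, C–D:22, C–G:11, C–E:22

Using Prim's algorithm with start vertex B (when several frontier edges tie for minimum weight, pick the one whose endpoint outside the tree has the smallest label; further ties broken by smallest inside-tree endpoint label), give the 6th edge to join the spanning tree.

Grow the tree from B using Prim:
Step 1: frontier [B–F 2, A–B 7, B–E 12, B–D 16] → take B–F (2); add F.
Step 2: frontier [A–B 7, B–E 12, B–D 16, A–F 4, D–F 9, E–F 15] → take A–F (4); add A.
Step 3: frontier [A–E 17, A–D 20, A–C 21, B–E 12, B–D 16, D–F 9, E–F 15] → take D–F (9); add D.
Step 4: frontier [A–E 17, A–C 21, B–E 12, D–E 10, C–D 22, E–F 15] → take D–E (10); add E.
Step 5: frontier [A–C 21, C–D 22, C–E 22] → take A–C (21); add C.
Step 6: frontier [C–G 11] → take C–G (11); add G.
The 6th edge added is C–G.

C-G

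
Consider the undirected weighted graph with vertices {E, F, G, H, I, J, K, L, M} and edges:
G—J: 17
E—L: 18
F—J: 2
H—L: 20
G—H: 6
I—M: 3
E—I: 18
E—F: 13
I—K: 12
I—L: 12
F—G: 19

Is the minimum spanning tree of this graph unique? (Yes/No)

No

Sort edges by weight, then run Kruskal:
F—J (2): add — endpoints in different components.
I—M (3): add — endpoints in different components.
G—H (6): add — endpoints in different components.
I—K (12): add — endpoints in different components.
I—L (12): add — endpoints in different components.
E—F (13): add — endpoints in different components.
G—J (17): add — endpoints in different components.
E—I (18): add — endpoints in different components.
Non-tree edge E—L has weight 18, equal to the heaviest edge on its tree cycle — swapping gives another MST of the same weight. Not unique.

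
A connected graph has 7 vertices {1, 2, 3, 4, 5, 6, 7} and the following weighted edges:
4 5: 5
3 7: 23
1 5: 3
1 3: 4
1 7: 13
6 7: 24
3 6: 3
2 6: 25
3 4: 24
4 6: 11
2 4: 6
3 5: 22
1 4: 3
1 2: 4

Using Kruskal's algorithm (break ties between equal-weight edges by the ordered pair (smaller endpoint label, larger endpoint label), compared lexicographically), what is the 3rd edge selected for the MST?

3-6

Kruskal: consider edges lightest-first.
1 4 (3): add — endpoints in different components.
1 5 (3): add — endpoints in different components.
3 6 (3): add — endpoints in different components.
1 2 (4): add — endpoints in different components.
1 3 (4): add — endpoints in different components.
4 5 (5): skip — 4 and 5 already connected.
2 4 (6): skip — 2 and 4 already connected.
4 6 (11): skip — 4 and 6 already connected.
1 7 (13): add — endpoints in different components.
The 3rd edge added is 3 6.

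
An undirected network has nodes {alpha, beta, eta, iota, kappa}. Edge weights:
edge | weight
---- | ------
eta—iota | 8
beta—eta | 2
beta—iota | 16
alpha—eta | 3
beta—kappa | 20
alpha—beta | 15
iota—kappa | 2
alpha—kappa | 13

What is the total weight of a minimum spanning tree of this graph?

Prim, starting at alpha.
Step 1: cheapest edge leaving the tree is alpha—eta (3); add eta.
Step 2: cheapest edge leaving the tree is beta—eta (2); add beta.
Step 3: cheapest edge leaving the tree is eta—iota (8); add iota.
Step 4: cheapest edge leaving the tree is iota—kappa (2); add kappa.
MST edges: alpha—eta, beta—eta, eta—iota, iota—kappa; total weight 3+2+8+2 = 15.

15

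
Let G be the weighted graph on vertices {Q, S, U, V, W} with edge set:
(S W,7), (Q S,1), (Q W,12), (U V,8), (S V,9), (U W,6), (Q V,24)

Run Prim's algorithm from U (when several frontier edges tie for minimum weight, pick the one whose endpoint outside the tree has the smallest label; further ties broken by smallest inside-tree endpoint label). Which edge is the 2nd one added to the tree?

Prim, starting at U.
Step 1: frontier [U W 6, U V 8] → take U W (6); add W.
Step 2: frontier [U V 8, S W 7, Q W 12] → take S W (7); add S.
Step 3: frontier [Q S 1, S V 9, U V 8, Q W 12] → take Q S (1); add Q.
Step 4: frontier [Q V 24, S V 9, U V 8] → take U V (8); add V.
The 2nd edge added is S W.

S-W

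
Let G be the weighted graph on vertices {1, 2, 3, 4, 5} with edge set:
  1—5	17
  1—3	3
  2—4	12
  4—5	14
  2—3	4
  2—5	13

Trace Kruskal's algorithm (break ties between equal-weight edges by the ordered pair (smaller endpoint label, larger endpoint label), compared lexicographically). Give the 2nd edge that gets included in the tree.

Kruskal: consider edges lightest-first.
1—3 (3): add. Components now {1,3} {2} {4} {5}
2—3 (4): add. Components now {1,2,3} {4} {5}
2—4 (12): add. Components now {1,2,3,4} {5}
2—5 (13): add. Components now {1,2,3,4,5}
The 2nd edge added is 2—3.

2-3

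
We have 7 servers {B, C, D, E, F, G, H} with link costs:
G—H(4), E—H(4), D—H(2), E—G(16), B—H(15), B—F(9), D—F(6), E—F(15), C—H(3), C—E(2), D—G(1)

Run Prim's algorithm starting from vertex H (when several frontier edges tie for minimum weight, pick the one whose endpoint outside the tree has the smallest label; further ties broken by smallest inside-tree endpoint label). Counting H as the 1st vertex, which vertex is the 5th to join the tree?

E

Prim, starting at H.
Step 1: frontier [D—H 2, C—H 3, E—H 4, G—H 4, B—H 15] → take D—H (2); add D.
Step 2: frontier [D—G 1, D—F 6, C—H 3, E—H 4, G—H 4, B—H 15] → take D—G (1); add G.
Step 3: frontier [D—F 6, E—G 16, C—H 3, E—H 4, B—H 15] → take C—H (3); add C.
Step 4: frontier [C—E 2, D—F 6, E—G 16, E—H 4, B—H 15] → take C—E (2); add E.
Step 5: frontier [D—F 6, E—F 15, B—H 15] → take D—F (6); add F.
Step 6: frontier [B—F 9, B—H 15] → take B—F (9); add B.
Vertex order: H, D, G, C, E, F, B. The 5th vertex is E.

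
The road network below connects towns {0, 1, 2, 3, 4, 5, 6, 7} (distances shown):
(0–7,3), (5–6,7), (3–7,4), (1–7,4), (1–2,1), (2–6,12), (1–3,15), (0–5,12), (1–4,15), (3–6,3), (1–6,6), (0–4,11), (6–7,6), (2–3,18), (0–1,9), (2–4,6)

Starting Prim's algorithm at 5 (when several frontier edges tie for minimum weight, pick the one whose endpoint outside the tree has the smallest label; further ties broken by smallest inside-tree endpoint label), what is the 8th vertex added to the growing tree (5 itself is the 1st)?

4

Prim, starting at 5.
Step 1: cheapest edge leaving the tree is 5–6 (7); add 6.
Step 2: cheapest edge leaving the tree is 3–6 (3); add 3.
Step 3: cheapest edge leaving the tree is 3–7 (4); add 7.
Step 4: cheapest edge leaving the tree is 0–7 (3); add 0.
Step 5: cheapest edge leaving the tree is 1–7 (4); add 1.
Step 6: cheapest edge leaving the tree is 1–2 (1); add 2.
Step 7: cheapest edge leaving the tree is 2–4 (6); add 4.
Vertex order: 5, 6, 3, 7, 0, 1, 2, 4. The 8th vertex is 4.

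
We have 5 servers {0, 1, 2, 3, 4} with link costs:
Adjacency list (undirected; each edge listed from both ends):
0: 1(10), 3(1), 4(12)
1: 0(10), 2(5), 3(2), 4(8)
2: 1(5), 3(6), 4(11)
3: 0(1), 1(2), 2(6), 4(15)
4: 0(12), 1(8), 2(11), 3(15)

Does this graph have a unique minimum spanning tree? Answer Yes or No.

Yes

Kruskal: consider edges lightest-first.
0–3 (1): add — endpoints in different components.
1–3 (2): add — endpoints in different components.
1–2 (5): add — endpoints in different components.
2–3 (6): skip — 2 and 3 already connected.
1–4 (8): add — endpoints in different components.
Every non-tree edge has weight strictly greater than the heaviest edge on the tree path between its endpoints, so the MST is unique.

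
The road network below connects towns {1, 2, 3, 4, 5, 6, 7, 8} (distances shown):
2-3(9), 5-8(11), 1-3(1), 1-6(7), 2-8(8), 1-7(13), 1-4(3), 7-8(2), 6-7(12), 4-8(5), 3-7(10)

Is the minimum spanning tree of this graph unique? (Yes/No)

Yes

Sort edges by weight, then run Kruskal:
1-3 (1): add — endpoints in different components.
7-8 (2): add — endpoints in different components.
1-4 (3): add — endpoints in different components.
4-8 (5): add — endpoints in different components.
1-6 (7): add — endpoints in different components.
2-8 (8): add — endpoints in different components.
2-3 (9): skip — 2 and 3 already connected.
3-7 (10): skip — 3 and 7 already connected.
5-8 (11): add — endpoints in different components.
Every non-tree edge has weight strictly greater than the heaviest edge on the tree path between its endpoints, so the MST is unique.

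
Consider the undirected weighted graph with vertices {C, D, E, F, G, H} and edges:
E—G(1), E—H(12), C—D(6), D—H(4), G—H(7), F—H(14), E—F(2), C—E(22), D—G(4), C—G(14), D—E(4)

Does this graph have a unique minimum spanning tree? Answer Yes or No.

Sort edges by weight, then run Kruskal:
E—G (1): add. Components now {C} {D} {E,G} {F} {H}
E—F (2): add. Components now {C} {D} {E,F,G} {H}
D—E (4): add. Components now {C} {D,E,F,G} {H}
D—G (4): skip — D and G already connected.
D—H (4): add. Components now {C} {D,E,F,G,H}
C—D (6): add. Components now {C,D,E,F,G,H}
Non-tree edge D—G has weight 4, equal to the heaviest edge on its tree cycle — swapping gives another MST of the same weight. Not unique.

No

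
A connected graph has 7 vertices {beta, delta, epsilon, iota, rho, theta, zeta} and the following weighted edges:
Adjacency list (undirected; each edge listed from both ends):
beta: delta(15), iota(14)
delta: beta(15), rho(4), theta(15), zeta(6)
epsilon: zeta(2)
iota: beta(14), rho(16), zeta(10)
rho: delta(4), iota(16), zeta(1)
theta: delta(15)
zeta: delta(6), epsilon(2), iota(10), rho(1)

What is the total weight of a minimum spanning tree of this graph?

Prim, starting at iota.
Step 1: frontier [iota—zeta 10, beta—iota 14, iota—rho 16] → take iota—zeta (10); add zeta.
Step 2: frontier [beta—iota 14, iota—rho 16, rho—zeta 1, epsilon—zeta 2, delta—zeta 6] → take rho—zeta (1); add rho.
Step 3: frontier [beta—iota 14, delta—rho 4, epsilon—zeta 2, delta—zeta 6] → take epsilon—zeta (2); add epsilon.
Step 4: frontier [beta—iota 14, delta—rho 4, delta—zeta 6] → take delta—rho (4); add delta.
Step 5: frontier [beta—delta 15, delta—theta 15, beta—iota 14] → take beta—iota (14); add beta.
Step 6: frontier [delta—theta 15] → take delta—theta (15); add theta.
MST edges: iota—zeta, rho—zeta, epsilon—zeta, delta—rho, beta—iota, delta—theta; total weight 10+1+2+4+14+15 = 46.

46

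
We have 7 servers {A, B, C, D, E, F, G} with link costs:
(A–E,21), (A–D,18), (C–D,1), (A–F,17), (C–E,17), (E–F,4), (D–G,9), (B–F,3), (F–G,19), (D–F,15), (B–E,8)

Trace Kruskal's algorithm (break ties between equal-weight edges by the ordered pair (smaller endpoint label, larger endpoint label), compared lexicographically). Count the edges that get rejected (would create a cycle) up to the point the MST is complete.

1

Kruskal: consider edges lightest-first.
C–D (1): add — endpoints in different components.
B–F (3): add — endpoints in different components.
E–F (4): add — endpoints in different components.
B–E (8): skip — B and E already connected.
D–G (9): add — endpoints in different components.
D–F (15): add — endpoints in different components.
A–F (17): add — endpoints in different components.
Edges rejected before the tree was complete: 1.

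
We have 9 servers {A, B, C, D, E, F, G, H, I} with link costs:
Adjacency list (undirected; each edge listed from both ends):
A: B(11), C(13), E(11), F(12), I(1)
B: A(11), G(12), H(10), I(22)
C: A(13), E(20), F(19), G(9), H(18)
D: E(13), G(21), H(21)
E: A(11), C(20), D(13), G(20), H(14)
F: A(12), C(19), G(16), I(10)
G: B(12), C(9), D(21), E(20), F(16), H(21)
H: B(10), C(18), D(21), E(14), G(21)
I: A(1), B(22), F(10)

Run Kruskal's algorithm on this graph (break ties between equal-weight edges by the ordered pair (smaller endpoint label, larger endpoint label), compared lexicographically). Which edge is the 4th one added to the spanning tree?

Sort edges by weight, then run Kruskal:
A—I (1): add — endpoints in different components.
C—G (9): add — endpoints in different components.
B—H (10): add — endpoints in different components.
F—I (10): add — endpoints in different components.
A—B (11): add — endpoints in different components.
A—E (11): add — endpoints in different components.
A—F (12): skip — A and F already connected.
B—G (12): add — endpoints in different components.
A—C (13): skip — A and C already connected.
D—E (13): add — endpoints in different components.
The 4th edge added is F—I.

F-I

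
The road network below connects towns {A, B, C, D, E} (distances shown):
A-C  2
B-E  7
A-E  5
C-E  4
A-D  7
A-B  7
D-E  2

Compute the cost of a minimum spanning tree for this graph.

15

Prim's algorithm from B:
Step 1: frontier [A-B 7, B-E 7] → take A-B (7); add A.
Step 2: frontier [A-C 2, A-E 5, A-D 7, B-E 7] → take A-C (2); add C.
Step 3: frontier [A-E 5, A-D 7, B-E 7, C-E 4] → take C-E (4); add E.
Step 4: frontier [A-D 7, D-E 2] → take D-E (2); add D.
MST edges: A-B, A-C, C-E, D-E; total weight 7+2+4+2 = 15.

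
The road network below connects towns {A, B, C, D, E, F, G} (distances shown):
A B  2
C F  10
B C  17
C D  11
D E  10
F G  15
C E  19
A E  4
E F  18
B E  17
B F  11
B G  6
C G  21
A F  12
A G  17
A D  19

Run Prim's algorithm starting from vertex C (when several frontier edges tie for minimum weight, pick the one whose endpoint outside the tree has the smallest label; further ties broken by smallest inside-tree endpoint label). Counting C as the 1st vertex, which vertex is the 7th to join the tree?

D

Prim's algorithm from C:
Step 1: cheapest edge leaving the tree is C F (10); add F.
Step 2: cheapest edge leaving the tree is B F (11); add B.
Step 3: cheapest edge leaving the tree is A B (2); add A.
Step 4: cheapest edge leaving the tree is A E (4); add E.
Step 5: cheapest edge leaving the tree is B G (6); add G.
Step 6: cheapest edge leaving the tree is D E (10); add D.
Vertex order: C, F, B, A, E, G, D. The 7th vertex is D.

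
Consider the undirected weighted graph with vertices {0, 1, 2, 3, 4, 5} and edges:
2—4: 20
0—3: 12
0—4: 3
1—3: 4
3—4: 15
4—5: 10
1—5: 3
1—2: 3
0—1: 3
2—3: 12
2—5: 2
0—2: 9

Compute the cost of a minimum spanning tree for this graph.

Prim's algorithm from 5:
Step 1: frontier [2—5 2, 1—5 3, 4—5 10] → take 2—5 (2); add 2.
Step 2: frontier [1—2 3, 0—2 9, 2—3 12, 2—4 20, 1—5 3, 4—5 10] → take 1—2 (3); add 1.
Step 3: frontier [0—1 3, 1—3 4, 0—2 9, 2—3 12, 2—4 20, 4—5 10] → take 0—1 (3); add 0.
Step 4: frontier [0—4 3, 0—3 12, 1—3 4, 2—3 12, 2—4 20, 4—5 10] → take 0—4 (3); add 4.
Step 5: frontier [0—3 12, 1—3 4, 2—3 12, 3—4 15] → take 1—3 (4); add 3.
MST edges: 2—5, 1—2, 0—1, 0—4, 1—3; total weight 2+3+3+3+4 = 15.

15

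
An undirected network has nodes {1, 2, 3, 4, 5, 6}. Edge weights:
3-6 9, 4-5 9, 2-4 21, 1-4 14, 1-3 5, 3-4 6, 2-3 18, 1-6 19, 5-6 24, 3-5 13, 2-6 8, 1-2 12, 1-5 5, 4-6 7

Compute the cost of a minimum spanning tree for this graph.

Prim's algorithm from 1:
Step 1: cheapest edge leaving the tree is 1-3 (5); add 3.
Step 2: cheapest edge leaving the tree is 1-5 (5); add 5.
Step 3: cheapest edge leaving the tree is 3-4 (6); add 4.
Step 4: cheapest edge leaving the tree is 4-6 (7); add 6.
Step 5: cheapest edge leaving the tree is 2-6 (8); add 2.
MST edges: 1-3, 1-5, 3-4, 4-6, 2-6; total weight 5+5+6+7+8 = 31.

31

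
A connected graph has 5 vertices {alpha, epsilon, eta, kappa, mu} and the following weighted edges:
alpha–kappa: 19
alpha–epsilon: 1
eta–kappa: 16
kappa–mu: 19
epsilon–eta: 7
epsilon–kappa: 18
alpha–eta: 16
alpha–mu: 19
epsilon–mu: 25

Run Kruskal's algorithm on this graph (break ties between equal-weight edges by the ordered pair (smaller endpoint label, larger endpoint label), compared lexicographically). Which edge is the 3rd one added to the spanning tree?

eta-kappa

Kruskal's algorithm — process edges by increasing weight (ties by edge label):
alpha–epsilon (1): add. Components now {mu} {eta} {kappa} {alpha,epsilon}
epsilon–eta (7): add. Components now {mu} {alpha,epsilon,eta} {kappa}
alpha–eta (16): skip — eta and alpha already connected.
eta–kappa (16): add. Components now {mu} {alpha,epsilon,eta,kappa}
epsilon–kappa (18): skip — kappa and epsilon already connected.
alpha–kappa (19): skip — kappa and alpha already connected.
alpha–mu (19): add. Components now {alpha,epsilon,eta,kappa,mu}
The 3rd edge added is eta–kappa.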